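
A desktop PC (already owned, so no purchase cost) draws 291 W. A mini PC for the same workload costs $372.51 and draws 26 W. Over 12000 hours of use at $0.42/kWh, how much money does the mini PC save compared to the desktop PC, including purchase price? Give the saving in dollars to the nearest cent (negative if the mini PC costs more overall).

$963.09

desktop PC: $0.00 + (291/1000) kW × 12000 h × $0.42 = $0.00 + $1466.64 = $1466.64
mini PC: $372.51 + (26/1000) kW × 12000 h × $0.42 = $372.51 + $131.04 = $503.55
Saving = $1466.64 − $503.55 = $963.09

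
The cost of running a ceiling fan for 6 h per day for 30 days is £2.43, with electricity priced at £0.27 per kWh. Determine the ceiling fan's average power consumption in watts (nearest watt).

50 W

Energy = £2.43 ÷ £0.27/kWh = 9 kWh
Runtime = 6 h/day × 30 days = 180 h
Power = 9 kWh ÷ 180 h = 0.05 kW = 50 W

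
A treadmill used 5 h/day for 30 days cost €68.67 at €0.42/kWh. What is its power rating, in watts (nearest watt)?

1090 W

Energy = €68.67 ÷ €0.42/kWh = 163.5 kWh
Runtime = 5 h/day × 30 days = 150 h
Power = 163.5 kWh ÷ 150 h = 1.09 kW = 1090 W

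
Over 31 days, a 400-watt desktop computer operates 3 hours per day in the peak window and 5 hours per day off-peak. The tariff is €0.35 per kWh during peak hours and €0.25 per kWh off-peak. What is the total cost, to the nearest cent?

€28.52

Peak energy = 0.4 kW × 3 h × 31 = 37.2 kWh
Off-peak energy = 0.4 kW × 5 h × 31 = 62 kWh
Cost = 37.2 × €0.35 + 62 × €0.25 = €13.02 + €15.5 = €28.52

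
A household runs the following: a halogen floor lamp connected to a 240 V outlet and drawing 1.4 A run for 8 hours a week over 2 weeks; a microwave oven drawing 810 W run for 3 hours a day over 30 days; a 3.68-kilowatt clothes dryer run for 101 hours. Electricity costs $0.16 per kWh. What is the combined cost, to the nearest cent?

$71.99

halogen floor lamp: Power = 1.4 A × 240 V = 336 W = 0.336 kW
halogen floor lamp: Runtime = 8 h/week × 2 weeks = 16 h
halogen floor lamp: 0.336 kW × 16 h = 5.376 kWh
microwave oven: Runtime = 3 h/day × 30 days = 90 h
microwave oven: 0.81 kW × 90 h = 72.9 kWh
clothes dryer: 3.68 kW × 101 h = 371.68 kWh
Total energy = 449.956 kWh
Cost = 449.956 × $0.16 = $71.99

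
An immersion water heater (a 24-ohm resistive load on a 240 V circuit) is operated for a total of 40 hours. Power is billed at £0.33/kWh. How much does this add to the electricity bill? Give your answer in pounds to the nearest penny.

Power = V²/R = 240²/24 = 2400 W = 2.4 kW
Energy = 2.4 kW × 40 h = 96 kWh
Cost = 96 kWh × £0.33/kWh = £31.68

£31.68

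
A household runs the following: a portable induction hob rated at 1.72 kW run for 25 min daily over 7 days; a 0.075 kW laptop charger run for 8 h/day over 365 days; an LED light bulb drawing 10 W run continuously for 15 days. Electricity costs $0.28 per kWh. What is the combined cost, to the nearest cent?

$63.73

portable induction hob: Runtime = 25 min × 7 = 175 min = 2.916666… h
portable induction hob: 1.72 kW × 2.916666… h = 5.016666… kWh
laptop charger: Runtime = 8 h/day × 365 days = 2920 h
laptop charger: 0.075 kW × 2920 h = 219 kWh
LED light bulb: Runtime = 24 h × 15 = 360 h
LED light bulb: 0.01 kW × 360 h = 3.6 kWh
Total energy = 227.616666… kWh
Cost = 227.616666… × $0.28 = $63.73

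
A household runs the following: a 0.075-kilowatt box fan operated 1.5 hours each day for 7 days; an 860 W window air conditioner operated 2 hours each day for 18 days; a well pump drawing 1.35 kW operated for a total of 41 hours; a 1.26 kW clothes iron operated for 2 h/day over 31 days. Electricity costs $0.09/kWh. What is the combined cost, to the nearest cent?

box fan: Runtime = 1.5 h/day × 7 days = 10.5 h
box fan: 0.075 kW × 10.5 h = 0.7875 kWh
window air conditioner: Runtime = 2 h/day × 18 days = 36 h
window air conditioner: 0.86 kW × 36 h = 30.96 kWh
well pump: 1.35 kW × 41 h = 55.35 kWh
clothes iron: Runtime = 2 h/day × 31 days = 62 h
clothes iron: 1.26 kW × 62 h = 78.12 kWh
Total energy = 165.2175 kWh
Cost = 165.2175 × $0.09 = $14.87

$14.87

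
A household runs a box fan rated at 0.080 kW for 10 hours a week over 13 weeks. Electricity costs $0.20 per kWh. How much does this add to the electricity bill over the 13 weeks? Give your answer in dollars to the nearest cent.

$2.08

Runtime = 10 h/week × 13 weeks = 130 h
Energy = 0.08 kW × 130 h = 10.4 kWh
Cost = 10.4 kWh × $0.20/kWh = $2.08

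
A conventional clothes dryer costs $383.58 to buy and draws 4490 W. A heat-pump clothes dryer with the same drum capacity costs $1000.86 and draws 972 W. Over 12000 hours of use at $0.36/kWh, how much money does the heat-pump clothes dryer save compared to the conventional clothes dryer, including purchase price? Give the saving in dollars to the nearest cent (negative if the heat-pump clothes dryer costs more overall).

$14580.48

conventional clothes dryer: $383.58 + (4490/1000) kW × 12000 h × $0.36 = $383.58 + $19396.8 = $19780.38
heat-pump clothes dryer: $1000.86 + (972/1000) kW × 12000 h × $0.36 = $1000.86 + $4199.04 = $5199.9
Saving = $19780.38 − $5199.9 = $14580.48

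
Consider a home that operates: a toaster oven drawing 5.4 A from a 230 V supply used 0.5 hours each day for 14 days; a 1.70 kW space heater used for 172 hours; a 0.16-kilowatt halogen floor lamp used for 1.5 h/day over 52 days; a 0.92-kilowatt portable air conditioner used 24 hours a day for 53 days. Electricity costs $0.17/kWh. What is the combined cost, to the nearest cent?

toaster oven: Power = 5.4 A × 230 V = 1242 W = 1.242 kW
toaster oven: Runtime = 0.5 h/day × 14 days = 7 h
toaster oven: 1.242 kW × 7 h = 8.694 kWh
space heater: 1.7 kW × 172 h = 292.4 kWh
halogen floor lamp: Runtime = 1.5 h/day × 52 days = 78 h
halogen floor lamp: 0.16 kW × 78 h = 12.48 kWh
portable air conditioner: Runtime = 24 h × 53 = 1272 h
portable air conditioner: 0.92 kW × 1272 h = 1170.24 kWh
Total energy = 1483.814 kWh
Cost = 1483.814 × $0.17 = $252.25

$252.25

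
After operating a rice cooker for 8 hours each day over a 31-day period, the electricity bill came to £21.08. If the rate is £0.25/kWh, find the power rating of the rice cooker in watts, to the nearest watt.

Energy = £21.08 ÷ £0.25/kWh = 84.32 kWh
Runtime = 8 h/day × 31 days = 248 h
Power = 84.32 kWh ÷ 248 h = 0.34 kW = 340 W

340 W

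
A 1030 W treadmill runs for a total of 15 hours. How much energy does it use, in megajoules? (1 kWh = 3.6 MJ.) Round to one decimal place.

55.6 MJ

Energy = 1.03 kW × 15 h = 15.45 kWh
= 15.45 × 3.6 MJ = 55.6 MJ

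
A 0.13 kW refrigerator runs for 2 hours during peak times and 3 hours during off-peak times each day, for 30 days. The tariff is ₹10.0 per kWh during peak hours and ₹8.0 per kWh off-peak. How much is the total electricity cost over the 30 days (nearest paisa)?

₹171.60

Peak energy = 0.13 kW × 2 h × 30 = 7.8 kWh
Off-peak energy = 0.13 kW × 3 h × 30 = 11.7 kWh
Cost = 7.8 × ₹10.0 + 11.7 × ₹8.0 = ₹78 + ₹93.6 = ₹171.60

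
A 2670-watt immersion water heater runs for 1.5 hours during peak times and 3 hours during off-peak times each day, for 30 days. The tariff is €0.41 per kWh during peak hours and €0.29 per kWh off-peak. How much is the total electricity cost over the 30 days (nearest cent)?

€118.95

Peak energy = 2.67 kW × 1.5 h × 30 = 120.15 kWh
Off-peak energy = 2.67 kW × 3 h × 30 = 240.3 kWh
Cost = 120.15 × €0.41 + 240.3 × €0.29 = €49.2615 + €69.687 = €118.95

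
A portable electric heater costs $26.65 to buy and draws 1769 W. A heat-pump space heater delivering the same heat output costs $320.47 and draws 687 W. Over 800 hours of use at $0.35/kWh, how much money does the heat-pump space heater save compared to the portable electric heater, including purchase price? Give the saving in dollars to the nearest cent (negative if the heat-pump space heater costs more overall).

$9.14

portable electric heater: $26.65 + (1769/1000) kW × 800 h × $0.35 = $26.65 + $495.32 = $521.97
heat-pump space heater: $320.47 + (687/1000) kW × 800 h × $0.35 = $320.47 + $192.36 = $512.83
Saving = $521.97 − $512.83 = $9.14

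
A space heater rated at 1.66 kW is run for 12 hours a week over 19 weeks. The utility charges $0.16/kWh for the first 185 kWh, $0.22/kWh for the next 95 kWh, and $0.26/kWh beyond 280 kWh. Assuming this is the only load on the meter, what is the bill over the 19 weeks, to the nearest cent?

$76.10

Runtime = 12 h/week × 19 weeks = 228 h
Energy = 1.66 kW × 228 h = 378.48 kWh
Tier 1 (0–185 kWh): 185 × $0.16 = $29.6
Tier 2 (185–280 kWh): 95 × $0.22 = $20.9
Above 280 kWh: 98.48 × $0.26 = $25.6048
Bill = $76.10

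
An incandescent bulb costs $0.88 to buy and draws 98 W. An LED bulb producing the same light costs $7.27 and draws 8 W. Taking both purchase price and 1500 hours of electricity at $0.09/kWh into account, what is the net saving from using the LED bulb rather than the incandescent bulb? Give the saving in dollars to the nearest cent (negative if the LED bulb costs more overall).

incandescent bulb: $0.88 + (98/1000) kW × 1500 h × $0.09 = $0.88 + $13.23 = $14.11
LED bulb: $7.27 + (8/1000) kW × 1500 h × $0.09 = $7.27 + $1.08 = $8.35
Saving = $14.11 − $8.35 = $5.76

$5.76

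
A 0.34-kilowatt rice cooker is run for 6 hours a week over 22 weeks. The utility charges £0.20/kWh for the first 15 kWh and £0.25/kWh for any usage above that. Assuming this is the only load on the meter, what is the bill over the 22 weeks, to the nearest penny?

Runtime = 6 h/week × 22 weeks = 132 h
Energy = 0.34 kW × 132 h = 44.88 kWh
Tier 1 (0–15 kWh): 15 × £0.20 = £3
Above 15 kWh: 29.88 × £0.25 = £7.47
Bill = £10.47

£10.47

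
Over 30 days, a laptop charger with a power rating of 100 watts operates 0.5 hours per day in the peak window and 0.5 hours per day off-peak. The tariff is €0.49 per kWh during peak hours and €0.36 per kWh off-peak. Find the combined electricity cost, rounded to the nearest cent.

Peak energy = 0.1 kW × 0.5 h × 30 = 1.5 kWh
Off-peak energy = 0.1 kW × 0.5 h × 30 = 1.5 kWh
Cost = 1.5 × €0.49 + 1.5 × €0.36 = €0.735 + €0.54 = €1.28

€1.28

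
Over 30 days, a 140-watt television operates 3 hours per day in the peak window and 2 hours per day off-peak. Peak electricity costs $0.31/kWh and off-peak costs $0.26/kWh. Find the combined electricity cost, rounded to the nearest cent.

Peak energy = 0.14 kW × 3 h × 30 = 12.6 kWh
Off-peak energy = 0.14 kW × 2 h × 30 = 8.4 kWh
Cost = 12.6 × $0.31 + 8.4 × $0.26 = $3.906 + $2.184 = $6.09

$6.09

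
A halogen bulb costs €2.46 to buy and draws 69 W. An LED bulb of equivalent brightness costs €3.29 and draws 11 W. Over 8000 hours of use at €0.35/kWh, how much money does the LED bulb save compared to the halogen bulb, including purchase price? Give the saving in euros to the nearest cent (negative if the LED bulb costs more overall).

€161.57

halogen bulb: €2.46 + (69/1000) kW × 8000 h × €0.35 = €2.46 + €193.2 = €195.66
LED bulb: €3.29 + (11/1000) kW × 8000 h × €0.35 = €3.29 + €30.8 = €34.09
Saving = €195.66 − €34.09 = €161.57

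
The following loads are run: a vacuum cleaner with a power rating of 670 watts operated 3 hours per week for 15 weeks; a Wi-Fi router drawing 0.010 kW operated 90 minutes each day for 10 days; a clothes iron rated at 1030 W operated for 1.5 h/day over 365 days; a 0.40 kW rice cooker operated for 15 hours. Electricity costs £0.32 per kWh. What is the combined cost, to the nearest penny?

vacuum cleaner: Runtime = 3 h/week × 15 weeks = 45 h
vacuum cleaner: 0.67 kW × 45 h = 30.15 kWh
Wi-Fi router: Runtime = 90 min × 10 = 900 min = 15 h
Wi-Fi router: 0.01 kW × 15 h = 0.15 kWh
clothes iron: Runtime = 1.5 h/day × 365 days = 547.5 h
clothes iron: 1.03 kW × 547.5 h = 563.925 kWh
rice cooker: 0.4 kW × 15 h = 6 kWh
Total energy = 600.225 kWh
Cost = 600.225 × £0.32 = £192.07

£192.07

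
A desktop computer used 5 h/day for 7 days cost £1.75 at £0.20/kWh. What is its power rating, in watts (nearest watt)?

250 W

Energy = £1.75 ÷ £0.20/kWh = 8.75 kWh
Runtime = 5 h/day × 7 days = 35 h
Power = 8.75 kWh ÷ 35 h = 0.25 kW = 250 W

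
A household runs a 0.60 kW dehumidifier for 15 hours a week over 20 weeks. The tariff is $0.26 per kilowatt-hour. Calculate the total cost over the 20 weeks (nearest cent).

$46.80

Runtime = 15 h/week × 20 weeks = 300 h
Energy = 0.6 kW × 300 h = 180 kWh
Cost = 180 kWh × $0.26/kWh = $46.80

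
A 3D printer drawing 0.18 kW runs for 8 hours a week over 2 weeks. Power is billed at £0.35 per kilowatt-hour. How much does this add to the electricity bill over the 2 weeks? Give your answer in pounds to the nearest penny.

Runtime = 8 h/week × 2 weeks = 16 h
Energy = 0.18 kW × 16 h = 2.88 kWh
Cost = 2.88 kWh × £0.35/kWh = £1.01

£1.01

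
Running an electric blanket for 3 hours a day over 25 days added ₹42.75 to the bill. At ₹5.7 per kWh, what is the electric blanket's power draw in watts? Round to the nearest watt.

Energy = ₹42.75 ÷ ₹5.7/kWh = 7.5 kWh
Runtime = 3 h/day × 25 days = 75 h
Power = 7.5 kWh ÷ 75 h = 0.1 kW = 100 W

100 W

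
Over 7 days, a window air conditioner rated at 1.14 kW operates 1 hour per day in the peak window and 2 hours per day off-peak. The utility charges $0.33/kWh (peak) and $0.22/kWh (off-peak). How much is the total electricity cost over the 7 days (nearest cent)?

$6.14

Peak energy = 1.14 kW × 1 h × 7 = 7.98 kWh
Off-peak energy = 1.14 kW × 2 h × 7 = 15.96 kWh
Cost = 7.98 × $0.33 + 15.96 × $0.22 = $2.6334 + $3.5112 = $6.14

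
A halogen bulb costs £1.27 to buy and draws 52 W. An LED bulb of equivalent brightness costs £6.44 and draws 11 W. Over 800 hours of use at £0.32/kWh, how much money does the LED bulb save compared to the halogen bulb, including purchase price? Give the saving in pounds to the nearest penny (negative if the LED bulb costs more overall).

£5.33

halogen bulb: £1.27 + (52/1000) kW × 800 h × £0.32 = £1.27 + £13.312 = £14.582
LED bulb: £6.44 + (11/1000) kW × 800 h × £0.32 = £6.44 + £2.816 = £9.256
Saving = £14.582 − £9.256 = £5.326 → £5.33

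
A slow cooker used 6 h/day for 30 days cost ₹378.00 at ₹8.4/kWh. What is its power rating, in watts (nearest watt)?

250 W

Energy = ₹378.00 ÷ ₹8.4/kWh = 45 kWh
Runtime = 6 h/day × 30 days = 180 h
Power = 45 kWh ÷ 180 h = 0.25 kW = 250 W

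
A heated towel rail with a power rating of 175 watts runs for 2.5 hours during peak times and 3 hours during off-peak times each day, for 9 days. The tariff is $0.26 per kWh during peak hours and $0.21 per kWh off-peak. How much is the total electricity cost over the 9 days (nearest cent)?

Peak energy = 0.175 kW × 2.5 h × 9 = 3.9375 kWh
Off-peak energy = 0.175 kW × 3 h × 9 = 4.725 kWh
Cost = 3.9375 × $0.26 + 4.725 × $0.21 = $1.02375 + $0.99225 = $2.02

$2.02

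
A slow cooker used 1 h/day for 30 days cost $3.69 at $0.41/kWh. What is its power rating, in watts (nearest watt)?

300 W

Energy = $3.69 ÷ $0.41/kWh = 9 kWh
Runtime = 1 h/day × 30 days = 30 h
Power = 9 kWh ÷ 30 h = 0.3 kW = 300 W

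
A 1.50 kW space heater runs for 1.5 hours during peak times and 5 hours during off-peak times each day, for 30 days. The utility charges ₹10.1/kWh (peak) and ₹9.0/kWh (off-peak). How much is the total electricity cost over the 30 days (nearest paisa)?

₹2706.75

Peak energy = 1.5 kW × 1.5 h × 30 = 67.5 kWh
Off-peak energy = 1.5 kW × 5 h × 30 = 225 kWh
Cost = 67.5 × ₹10.1 + 225 × ₹9.0 = ₹681.75 + ₹2025 = ₹2706.75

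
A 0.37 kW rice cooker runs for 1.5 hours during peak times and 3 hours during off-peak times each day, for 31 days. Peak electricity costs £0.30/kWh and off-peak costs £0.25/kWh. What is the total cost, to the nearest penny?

Peak energy = 0.37 kW × 1.5 h × 31 = 17.205 kWh
Off-peak energy = 0.37 kW × 3 h × 31 = 34.41 kWh
Cost = 17.205 × £0.30 + 34.41 × £0.25 = £5.1615 + £8.6025 = £13.76

£13.76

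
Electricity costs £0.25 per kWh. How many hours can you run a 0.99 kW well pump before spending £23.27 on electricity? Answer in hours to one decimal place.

94.0 h

Energy available = £23.27 ÷ £0.25/kWh = 93.08 kWh
Hours = 93.08 kWh ÷ 0.99 kW = 94.0 h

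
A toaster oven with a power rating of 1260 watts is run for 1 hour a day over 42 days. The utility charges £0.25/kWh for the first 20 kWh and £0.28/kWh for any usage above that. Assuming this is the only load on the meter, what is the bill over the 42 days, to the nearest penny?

£14.22

Runtime = 1 h/day × 42 days = 42 h
Energy = 1.26 kW × 42 h = 52.92 kWh
Tier 1 (0–20 kWh): 20 × £0.25 = £5
Above 20 kWh: 32.92 × £0.28 = £9.2176
Bill = £14.22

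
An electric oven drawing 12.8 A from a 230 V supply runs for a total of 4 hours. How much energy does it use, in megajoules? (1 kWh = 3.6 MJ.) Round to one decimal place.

Power = 12.8 A × 230 V = 2944 W = 2.944 kW
Energy = 2.944 kW × 4 h = 11.776 kWh
= 11.776 × 3.6 MJ = 42.4 MJ

42.4 MJ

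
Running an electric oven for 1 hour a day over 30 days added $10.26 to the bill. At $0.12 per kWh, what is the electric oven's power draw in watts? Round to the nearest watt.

Energy = $10.26 ÷ $0.12/kWh = 85.5 kWh
Runtime = 1 h/day × 30 days = 30 h
Power = 85.5 kWh ÷ 30 h = 2.85 kW = 2850 W

2850 W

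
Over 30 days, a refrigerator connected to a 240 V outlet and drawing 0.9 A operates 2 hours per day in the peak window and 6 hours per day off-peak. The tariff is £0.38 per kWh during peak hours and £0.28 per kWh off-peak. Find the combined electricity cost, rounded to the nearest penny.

Power = 0.9 A × 240 V = 216 W = 0.216 kW
Peak energy = 0.216 kW × 2 h × 30 = 12.96 kWh
Off-peak energy = 0.216 kW × 6 h × 30 = 38.88 kWh
Cost = 12.96 × £0.38 + 38.88 × £0.28 = £4.9248 + £10.8864 = £15.81

£15.81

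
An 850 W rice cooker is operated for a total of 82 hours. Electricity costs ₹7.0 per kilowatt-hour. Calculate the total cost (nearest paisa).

₹487.90

Energy = 0.85 kW × 82 h = 69.7 kWh
Cost = 69.7 kWh × ₹7.0/kWh = ₹487.90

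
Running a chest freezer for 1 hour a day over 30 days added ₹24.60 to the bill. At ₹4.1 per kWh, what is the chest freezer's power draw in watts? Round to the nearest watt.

200 W

Energy = ₹24.60 ÷ ₹4.1/kWh = 6 kWh
Runtime = 1 h/day × 30 days = 30 h
Power = 6 kWh ÷ 30 h = 0.2 kW = 200 W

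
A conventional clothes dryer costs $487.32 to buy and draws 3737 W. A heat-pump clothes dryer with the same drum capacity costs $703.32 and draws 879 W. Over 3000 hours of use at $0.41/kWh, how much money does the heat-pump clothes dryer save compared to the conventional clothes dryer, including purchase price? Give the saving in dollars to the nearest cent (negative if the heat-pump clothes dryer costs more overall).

$3299.34

conventional clothes dryer: $487.32 + (3737/1000) kW × 3000 h × $0.41 = $487.32 + $4596.51 = $5083.83
heat-pump clothes dryer: $703.32 + (879/1000) kW × 3000 h × $0.41 = $703.32 + $1081.17 = $1784.49
Saving = $5083.83 − $1784.49 = $3299.34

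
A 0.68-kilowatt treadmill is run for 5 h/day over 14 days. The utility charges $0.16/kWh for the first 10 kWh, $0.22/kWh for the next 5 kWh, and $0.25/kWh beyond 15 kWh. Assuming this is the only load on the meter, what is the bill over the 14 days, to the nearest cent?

$10.85

Runtime = 5 h/day × 14 days = 70 h
Energy = 0.68 kW × 70 h = 47.6 kWh
Tier 1 (0–10 kWh): 10 × $0.16 = $1.6
Tier 2 (10–15 kWh): 5 × $0.22 = $1.1
Above 15 kWh: 32.6 × $0.25 = $8.15
Bill = $10.85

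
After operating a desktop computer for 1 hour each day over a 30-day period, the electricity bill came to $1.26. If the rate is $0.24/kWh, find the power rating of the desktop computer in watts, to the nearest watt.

175 W

Energy = $1.26 ÷ $0.24/kWh = 5.25 kWh
Runtime = 1 h/day × 30 days = 30 h
Power = 5.25 kWh ÷ 30 h = 0.175 kW = 175 W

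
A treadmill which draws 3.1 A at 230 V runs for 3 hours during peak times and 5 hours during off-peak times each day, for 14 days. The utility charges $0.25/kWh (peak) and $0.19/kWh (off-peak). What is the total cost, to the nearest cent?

$16.97

Power = 3.1 A × 230 V = 713 W = 0.713 kW
Peak energy = 0.713 kW × 3 h × 14 = 29.946 kWh
Off-peak energy = 0.713 kW × 5 h × 14 = 49.91 kWh
Cost = 29.946 × $0.25 + 49.91 × $0.19 = $7.4865 + $9.4829 = $16.97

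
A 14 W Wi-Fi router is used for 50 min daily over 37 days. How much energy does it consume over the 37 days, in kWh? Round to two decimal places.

Runtime = 50 min × 37 = 1850 min = 30.833333… h
Energy = 0.014 kW × 30.833333… h = 0.431666… kWh ≈ 0.43 kWh

0.43 kWh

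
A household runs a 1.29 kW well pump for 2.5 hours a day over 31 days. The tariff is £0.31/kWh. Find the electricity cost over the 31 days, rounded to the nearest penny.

£30.99

Runtime = 2.5 h/day × 31 days = 77.5 h
Energy = 1.29 kW × 77.5 h = 99.975 kWh
Cost = 99.975 kWh × £0.31/kWh = £30.99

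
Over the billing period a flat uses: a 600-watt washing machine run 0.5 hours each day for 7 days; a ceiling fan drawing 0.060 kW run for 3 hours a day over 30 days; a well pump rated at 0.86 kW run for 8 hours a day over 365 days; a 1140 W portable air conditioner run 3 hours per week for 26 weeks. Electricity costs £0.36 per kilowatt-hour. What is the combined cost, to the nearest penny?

washing machine: Runtime = 0.5 h/day × 7 days = 3.5 h
washing machine: 0.6 kW × 3.5 h = 2.1 kWh
ceiling fan: Runtime = 3 h/day × 30 days = 90 h
ceiling fan: 0.06 kW × 90 h = 5.4 kWh
well pump: Runtime = 8 h/day × 365 days = 2920 h
well pump: 0.86 kW × 2920 h = 2511.2 kWh
portable air conditioner: Runtime = 3 h/week × 26 weeks = 78 h
portable air conditioner: 1.14 kW × 78 h = 88.92 kWh
Total energy = 2607.62 kWh
Cost = 2607.62 × £0.36 = £938.74

£938.74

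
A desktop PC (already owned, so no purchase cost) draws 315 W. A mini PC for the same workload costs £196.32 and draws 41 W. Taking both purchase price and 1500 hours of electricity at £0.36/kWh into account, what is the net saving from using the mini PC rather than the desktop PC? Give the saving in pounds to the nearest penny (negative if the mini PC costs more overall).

desktop PC: £0.00 + (315/1000) kW × 1500 h × £0.36 = £0.00 + £170.1 = £170.1
mini PC: £196.32 + (41/1000) kW × 1500 h × £0.36 = £196.32 + £22.14 = £218.46
Saving = £170.1 − £218.46 = −£48.36

-£48.36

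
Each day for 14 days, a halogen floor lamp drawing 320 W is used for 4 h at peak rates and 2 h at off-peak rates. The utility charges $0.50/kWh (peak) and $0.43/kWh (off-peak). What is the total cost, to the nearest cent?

$12.81

Peak energy = 0.32 kW × 4 h × 14 = 17.92 kWh
Off-peak energy = 0.32 kW × 2 h × 14 = 8.96 kWh
Cost = 17.92 × $0.50 + 8.96 × $0.43 = $8.96 + $3.8528 = $12.81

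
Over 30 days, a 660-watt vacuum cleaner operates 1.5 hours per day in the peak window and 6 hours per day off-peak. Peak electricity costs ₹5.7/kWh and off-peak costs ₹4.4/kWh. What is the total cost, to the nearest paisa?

Peak energy = 0.66 kW × 1.5 h × 30 = 29.7 kWh
Off-peak energy = 0.66 kW × 6 h × 30 = 118.8 kWh
Cost = 29.7 × ₹5.7 + 118.8 × ₹4.4 = ₹169.29 + ₹522.72 = ₹692.01

₹692.01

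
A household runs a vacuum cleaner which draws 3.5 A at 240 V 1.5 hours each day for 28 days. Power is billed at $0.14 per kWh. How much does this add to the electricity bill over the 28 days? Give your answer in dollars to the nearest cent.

Power = 3.5 A × 240 V = 840 W = 0.84 kW
Runtime = 1.5 h/day × 28 days = 42 h
Energy = 0.84 kW × 42 h = 35.28 kWh
Cost = 35.28 kWh × $0.14/kWh = $4.94

$4.94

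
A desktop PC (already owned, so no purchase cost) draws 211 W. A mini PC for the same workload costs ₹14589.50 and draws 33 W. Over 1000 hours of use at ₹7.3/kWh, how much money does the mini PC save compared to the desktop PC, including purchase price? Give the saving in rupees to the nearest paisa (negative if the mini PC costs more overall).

-₹13290.10

desktop PC: ₹0.00 + (211/1000) kW × 1000 h × ₹7.3 = ₹0.00 + ₹1540.3 = ₹1540.3
mini PC: ₹14589.50 + (33/1000) kW × 1000 h × ₹7.3 = ₹14589.50 + ₹240.9 = ₹14830.4
Saving = ₹1540.3 − ₹14830.4 = −₹13290.1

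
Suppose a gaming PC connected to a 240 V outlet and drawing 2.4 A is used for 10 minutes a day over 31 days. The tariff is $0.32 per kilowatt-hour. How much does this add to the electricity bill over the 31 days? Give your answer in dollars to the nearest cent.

Power = 2.4 A × 240 V = 576 W = 0.576 kW
Runtime = 10 min × 31 = 310 min = 5.166666… h
Energy = 0.576 kW × 5.166666… h = 2.976 kWh
Cost = 2.976 kWh × $0.32/kWh = $0.95

$0.95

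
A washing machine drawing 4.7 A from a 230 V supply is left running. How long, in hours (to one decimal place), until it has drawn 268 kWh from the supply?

Power = 4.7 A × 230 V = 1081 W = 1.081 kW
Hours = 268 kWh ÷ 1.081 kW = 247.9 h

247.9 h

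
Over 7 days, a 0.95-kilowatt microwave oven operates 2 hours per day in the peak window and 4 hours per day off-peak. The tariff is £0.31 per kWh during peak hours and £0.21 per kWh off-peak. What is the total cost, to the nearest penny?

£9.71

Peak energy = 0.95 kW × 2 h × 7 = 13.3 kWh
Off-peak energy = 0.95 kW × 4 h × 7 = 26.6 kWh
Cost = 13.3 × £0.31 + 26.6 × £0.21 = £4.123 + £5.586 = £9.71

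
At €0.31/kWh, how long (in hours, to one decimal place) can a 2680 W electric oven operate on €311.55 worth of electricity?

Energy available = €311.55 ÷ €0.31/kWh = 1005 kWh
Hours = 1005 kWh ÷ 2.68 kW = 375.0 h

375.0 h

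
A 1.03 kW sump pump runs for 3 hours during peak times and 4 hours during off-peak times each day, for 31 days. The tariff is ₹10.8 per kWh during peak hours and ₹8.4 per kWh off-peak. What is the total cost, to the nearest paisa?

Peak energy = 1.03 kW × 3 h × 31 = 95.79 kWh
Off-peak energy = 1.03 kW × 4 h × 31 = 127.72 kWh
Cost = 95.79 × ₹10.8 + 127.72 × ₹8.4 = ₹1034.532 + ₹1072.848 = ₹2107.38

₹2107.38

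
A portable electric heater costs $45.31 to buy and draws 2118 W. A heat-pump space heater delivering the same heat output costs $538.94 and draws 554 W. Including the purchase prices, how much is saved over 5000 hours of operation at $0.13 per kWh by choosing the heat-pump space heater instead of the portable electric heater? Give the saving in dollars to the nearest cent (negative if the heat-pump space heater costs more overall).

$522.97

portable electric heater: $45.31 + (2118/1000) kW × 5000 h × $0.13 = $45.31 + $1376.7 = $1422.01
heat-pump space heater: $538.94 + (554/1000) kW × 5000 h × $0.13 = $538.94 + $360.1 = $899.04
Saving = $1422.01 − $899.04 = $522.97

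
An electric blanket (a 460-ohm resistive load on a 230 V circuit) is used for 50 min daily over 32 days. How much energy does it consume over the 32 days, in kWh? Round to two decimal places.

Power = V²/R = 230²/460 = 115 W = 0.115 kW
Runtime = 50 min × 32 = 1600 min = 26.666666… h
Energy = 0.115 kW × 26.666666… h = 3.066666… kWh ≈ 3.07 kWh

3.07 kWh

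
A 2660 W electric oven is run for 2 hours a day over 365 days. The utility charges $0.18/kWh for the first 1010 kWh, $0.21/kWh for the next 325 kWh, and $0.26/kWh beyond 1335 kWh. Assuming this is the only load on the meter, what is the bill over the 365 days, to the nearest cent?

$407.82

Runtime = 2 h/day × 365 days = 730 h
Energy = 2.66 kW × 730 h = 1941.8 kWh
Tier 1 (0–1010 kWh): 1010 × $0.18 = $181.8
Tier 2 (1010–1335 kWh): 325 × $0.21 = $68.25
Above 1335 kWh: 606.8 × $0.26 = $157.768
Bill = $407.82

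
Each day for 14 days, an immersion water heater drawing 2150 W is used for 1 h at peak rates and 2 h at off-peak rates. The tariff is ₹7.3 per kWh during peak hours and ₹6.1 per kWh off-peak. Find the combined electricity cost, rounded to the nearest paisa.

₹586.95

Peak energy = 2.15 kW × 1 h × 14 = 30.1 kWh
Off-peak energy = 2.15 kW × 2 h × 14 = 60.2 kWh
Cost = 30.1 × ₹7.3 + 60.2 × ₹6.1 = ₹219.73 + ₹367.22 = ₹586.95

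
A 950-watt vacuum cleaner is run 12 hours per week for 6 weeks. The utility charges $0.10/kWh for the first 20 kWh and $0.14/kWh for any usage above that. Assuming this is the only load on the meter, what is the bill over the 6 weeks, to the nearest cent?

Runtime = 12 h/week × 6 weeks = 72 h
Energy = 0.95 kW × 72 h = 68.4 kWh
Tier 1 (0–20 kWh): 20 × $0.10 = $2
Above 20 kWh: 48.4 × $0.14 = $6.776
Bill = $8.78

$8.78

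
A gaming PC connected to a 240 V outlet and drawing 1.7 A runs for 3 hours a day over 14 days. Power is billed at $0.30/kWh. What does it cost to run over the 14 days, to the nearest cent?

Power = 1.7 A × 240 V = 408 W = 0.408 kW
Runtime = 3 h/day × 14 days = 42 h
Energy = 0.408 kW × 42 h = 17.136 kWh
Cost = 17.136 kWh × $0.30/kWh = $5.14

$5.14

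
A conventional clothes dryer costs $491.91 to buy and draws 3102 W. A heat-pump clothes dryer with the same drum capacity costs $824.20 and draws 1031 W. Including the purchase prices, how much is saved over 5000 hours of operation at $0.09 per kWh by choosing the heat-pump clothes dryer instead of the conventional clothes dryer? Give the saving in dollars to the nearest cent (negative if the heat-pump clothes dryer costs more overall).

conventional clothes dryer: $491.91 + (3102/1000) kW × 5000 h × $0.09 = $491.91 + $1395.9 = $1887.81
heat-pump clothes dryer: $824.20 + (1031/1000) kW × 5000 h × $0.09 = $824.20 + $463.95 = $1288.15
Saving = $1887.81 − $1288.15 = $599.66

$599.66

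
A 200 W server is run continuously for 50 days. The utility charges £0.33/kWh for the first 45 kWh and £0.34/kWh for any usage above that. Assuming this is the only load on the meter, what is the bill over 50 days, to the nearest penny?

Runtime = 24 h × 50 = 1200 h
Energy = 0.2 kW × 1200 h = 240 kWh
Tier 1 (0–45 kWh): 45 × £0.33 = £14.85
Above 45 kWh: 195 × £0.34 = £66.3
Bill = £81.15

£81.15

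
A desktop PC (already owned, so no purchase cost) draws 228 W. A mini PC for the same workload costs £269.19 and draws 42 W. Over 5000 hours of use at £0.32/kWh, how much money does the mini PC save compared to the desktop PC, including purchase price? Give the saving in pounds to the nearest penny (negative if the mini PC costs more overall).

£28.41

desktop PC: £0.00 + (228/1000) kW × 5000 h × £0.32 = £0.00 + £364.8 = £364.8
mini PC: £269.19 + (42/1000) kW × 5000 h × £0.32 = £269.19 + £67.2 = £336.39
Saving = £364.8 − £336.39 = £28.41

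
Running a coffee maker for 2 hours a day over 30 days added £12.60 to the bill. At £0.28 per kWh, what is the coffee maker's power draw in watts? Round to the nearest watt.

750 W

Energy = £12.60 ÷ £0.28/kWh = 45 kWh
Runtime = 2 h/day × 30 days = 60 h
Power = 45 kWh ÷ 60 h = 0.75 kW = 750 W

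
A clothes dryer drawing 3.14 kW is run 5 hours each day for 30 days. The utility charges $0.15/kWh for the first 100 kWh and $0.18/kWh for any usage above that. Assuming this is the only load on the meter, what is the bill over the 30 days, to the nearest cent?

Runtime = 5 h/day × 30 days = 150 h
Energy = 3.14 kW × 150 h = 471 kWh
Tier 1 (0–100 kWh): 100 × $0.15 = $15
Above 100 kWh: 371 × $0.18 = $66.78
Bill = $81.78

$81.78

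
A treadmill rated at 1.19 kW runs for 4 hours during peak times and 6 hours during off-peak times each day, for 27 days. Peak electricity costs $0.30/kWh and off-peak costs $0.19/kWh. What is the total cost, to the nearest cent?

$75.18

Peak energy = 1.19 kW × 4 h × 27 = 128.52 kWh
Off-peak energy = 1.19 kW × 6 h × 27 = 192.78 kWh
Cost = 128.52 × $0.30 + 192.78 × $0.19 = $38.556 + $36.6282 = $75.18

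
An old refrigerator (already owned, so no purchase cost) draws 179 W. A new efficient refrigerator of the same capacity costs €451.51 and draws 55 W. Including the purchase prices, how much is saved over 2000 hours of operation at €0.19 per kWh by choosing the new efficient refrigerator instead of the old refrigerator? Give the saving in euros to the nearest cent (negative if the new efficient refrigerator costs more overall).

-€404.39

old refrigerator: €0.00 + (179/1000) kW × 2000 h × €0.19 = €0.00 + €68.02 = €68.02
new efficient refrigerator: €451.51 + (55/1000) kW × 2000 h × €0.19 = €451.51 + €20.9 = €472.41
Saving = €68.02 − €472.41 = −€404.39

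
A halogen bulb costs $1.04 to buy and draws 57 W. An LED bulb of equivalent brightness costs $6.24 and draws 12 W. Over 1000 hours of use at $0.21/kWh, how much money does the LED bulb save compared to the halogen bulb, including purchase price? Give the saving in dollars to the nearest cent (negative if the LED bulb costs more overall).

$4.25

halogen bulb: $1.04 + (57/1000) kW × 1000 h × $0.21 = $1.04 + $11.97 = $13.01
LED bulb: $6.24 + (12/1000) kW × 1000 h × $0.21 = $6.24 + $2.52 = $8.76
Saving = $13.01 − $8.76 = $4.25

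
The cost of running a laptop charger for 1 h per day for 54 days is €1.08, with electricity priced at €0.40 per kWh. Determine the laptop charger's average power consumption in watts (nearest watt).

50 W

Energy = €1.08 ÷ €0.40/kWh = 2.7 kWh
Runtime = 1 h/day × 54 days = 54 h
Power = 2.7 kWh ÷ 54 h = 0.05 kW = 50 W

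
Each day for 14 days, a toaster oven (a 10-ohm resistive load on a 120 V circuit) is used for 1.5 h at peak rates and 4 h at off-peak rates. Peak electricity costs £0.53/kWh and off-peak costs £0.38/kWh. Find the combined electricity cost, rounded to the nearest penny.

£46.67

Power = V²/R = 120²/10 = 1440 W = 1.44 kW
Peak energy = 1.44 kW × 1.5 h × 14 = 30.24 kWh
Off-peak energy = 1.44 kW × 4 h × 14 = 80.64 kWh
Cost = 30.24 × £0.53 + 80.64 × £0.38 = £16.0272 + £30.6432 = £46.67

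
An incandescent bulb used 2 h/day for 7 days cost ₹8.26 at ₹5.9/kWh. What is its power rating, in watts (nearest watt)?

Energy = ₹8.26 ÷ ₹5.9/kWh = 1.4 kWh
Runtime = 2 h/day × 7 days = 14 h
Power = 1.4 kWh ÷ 14 h = 0.1 kW = 100 W

100 W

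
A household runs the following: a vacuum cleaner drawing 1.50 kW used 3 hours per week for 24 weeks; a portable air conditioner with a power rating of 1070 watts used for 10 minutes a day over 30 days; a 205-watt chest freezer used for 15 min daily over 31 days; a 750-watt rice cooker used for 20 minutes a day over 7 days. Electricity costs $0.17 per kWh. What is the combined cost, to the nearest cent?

vacuum cleaner: Runtime = 3 h/week × 24 weeks = 72 h
vacuum cleaner: 1.5 kW × 72 h = 108 kWh
portable air conditioner: Runtime = 10 min × 30 = 300 min = 5 h
portable air conditioner: 1.07 kW × 5 h = 5.35 kWh
chest freezer: Runtime = 15 min × 31 = 465 min = 7.75 h
chest freezer: 0.205 kW × 7.75 h = 1.58875 kWh
rice cooker: Runtime = 20 min × 7 = 140 min = 2.333333… h
rice cooker: 0.75 kW × 2.333333… h = 1.75 kWh
Total energy = 116.68875 kWh
Cost = 116.68875 × $0.17 = $19.84

$19.84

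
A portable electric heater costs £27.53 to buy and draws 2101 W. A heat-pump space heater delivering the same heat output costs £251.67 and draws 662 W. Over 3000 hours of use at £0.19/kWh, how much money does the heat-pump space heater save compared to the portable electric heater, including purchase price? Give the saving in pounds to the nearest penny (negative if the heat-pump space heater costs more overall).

portable electric heater: £27.53 + (2101/1000) kW × 3000 h × £0.19 = £27.53 + £1197.57 = £1225.1
heat-pump space heater: £251.67 + (662/1000) kW × 3000 h × £0.19 = £251.67 + £377.34 = £629.01
Saving = £1225.1 − £629.01 = £596.09

£596.09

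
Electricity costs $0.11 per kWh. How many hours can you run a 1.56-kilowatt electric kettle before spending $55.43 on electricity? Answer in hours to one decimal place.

323.0 h

Energy available = $55.43 ÷ $0.11/kWh = 503.9091 kWh
Hours = 503.9091 kWh ÷ 1.56 kW = 323.0 h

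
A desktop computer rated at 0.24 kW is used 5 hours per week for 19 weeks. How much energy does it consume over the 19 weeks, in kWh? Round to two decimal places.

Runtime = 5 h/week × 19 weeks = 95 h
Energy = 0.24 kW × 95 h = 22.8 kWh

22.80 kWh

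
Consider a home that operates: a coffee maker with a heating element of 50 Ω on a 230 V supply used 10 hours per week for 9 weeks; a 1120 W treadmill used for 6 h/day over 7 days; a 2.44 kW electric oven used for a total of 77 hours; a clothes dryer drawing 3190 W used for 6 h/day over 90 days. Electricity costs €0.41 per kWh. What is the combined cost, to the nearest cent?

€841.62

coffee maker: Power = V²/R = 230²/50 = 1058 W = 1.058 kW
coffee maker: Runtime = 10 h/week × 9 weeks = 90 h
coffee maker: 1.058 kW × 90 h = 95.22 kWh
treadmill: Runtime = 6 h/day × 7 days = 42 h
treadmill: 1.12 kW × 42 h = 47.04 kWh
electric oven: 2.44 kW × 77 h = 187.88 kWh
clothes dryer: Runtime = 6 h/day × 90 days = 540 h
clothes dryer: 3.19 kW × 540 h = 1722.6 kWh
Total energy = 2052.74 kWh
Cost = 2052.74 × €0.41 = €841.62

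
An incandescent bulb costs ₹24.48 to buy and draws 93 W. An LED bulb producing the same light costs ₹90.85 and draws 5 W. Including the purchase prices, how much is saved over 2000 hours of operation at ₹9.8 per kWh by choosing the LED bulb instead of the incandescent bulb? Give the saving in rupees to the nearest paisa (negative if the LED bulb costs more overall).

₹1658.43

incandescent bulb: ₹24.48 + (93/1000) kW × 2000 h × ₹9.8 = ₹24.48 + ₹1822.8 = ₹1847.28
LED bulb: ₹90.85 + (5/1000) kW × 2000 h × ₹9.8 = ₹90.85 + ₹98 = ₹188.85
Saving = ₹1847.28 − ₹188.85 = ₹1658.43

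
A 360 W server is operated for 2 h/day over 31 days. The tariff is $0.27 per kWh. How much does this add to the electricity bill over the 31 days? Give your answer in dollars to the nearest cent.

Runtime = 2 h/day × 31 days = 62 h
Energy = 0.36 kW × 62 h = 22.32 kWh
Cost = 22.32 kWh × $0.27/kWh = $6.03

$6.03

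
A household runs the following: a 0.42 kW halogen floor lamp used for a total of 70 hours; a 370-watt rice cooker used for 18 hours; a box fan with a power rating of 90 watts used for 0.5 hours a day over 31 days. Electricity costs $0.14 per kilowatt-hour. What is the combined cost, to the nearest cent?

$5.24

halogen floor lamp: 0.42 kW × 70 h = 29.4 kWh
rice cooker: 0.37 kW × 18 h = 6.66 kWh
box fan: Runtime = 0.5 h/day × 31 days = 15.5 h
box fan: 0.09 kW × 15.5 h = 1.395 kWh
Total energy = 37.455 kWh
Cost = 37.455 × $0.14 = $5.24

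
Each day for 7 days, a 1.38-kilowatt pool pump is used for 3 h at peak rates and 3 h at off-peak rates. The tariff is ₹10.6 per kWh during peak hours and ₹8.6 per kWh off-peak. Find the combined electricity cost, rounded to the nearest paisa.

₹556.42

Peak energy = 1.38 kW × 3 h × 7 = 28.98 kWh
Off-peak energy = 1.38 kW × 3 h × 7 = 28.98 kWh
Cost = 28.98 × ₹10.6 + 28.98 × ₹8.6 = ₹307.188 + ₹249.228 = ₹556.42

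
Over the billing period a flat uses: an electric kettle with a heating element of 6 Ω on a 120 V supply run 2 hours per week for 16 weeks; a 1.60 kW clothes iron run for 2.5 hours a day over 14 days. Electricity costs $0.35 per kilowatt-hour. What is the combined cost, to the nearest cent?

$46.48

electric kettle: Power = V²/R = 120²/6 = 2400 W = 2.4 kW
electric kettle: Runtime = 2 h/week × 16 weeks = 32 h
electric kettle: 2.4 kW × 32 h = 76.8 kWh
clothes iron: Runtime = 2.5 h/day × 14 days = 35 h
clothes iron: 1.6 kW × 35 h = 56 kWh
Total energy = 132.8 kWh
Cost = 132.8 × $0.35 = $46.48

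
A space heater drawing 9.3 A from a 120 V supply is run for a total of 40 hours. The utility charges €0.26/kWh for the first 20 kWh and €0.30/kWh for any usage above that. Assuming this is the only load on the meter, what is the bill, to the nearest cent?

€12.59

Power = 9.3 A × 120 V = 1116 W = 1.116 kW
Energy = 1.116 kW × 40 h = 44.64 kWh
Tier 1 (0–20 kWh): 20 × €0.26 = €5.2
Above 20 kWh: 24.64 × €0.30 = €7.392
Bill = €12.59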